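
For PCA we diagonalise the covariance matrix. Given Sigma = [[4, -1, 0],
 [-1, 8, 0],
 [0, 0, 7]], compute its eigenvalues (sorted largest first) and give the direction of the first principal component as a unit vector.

Step 1 — characteristic polynomial p(λ) = det(λI - Sigma) = λ³ - tr·λ² + c_1·λ - det, where tr = trace, c_1 = sum of the principal 2×2 minors, det = det(Sigma):
  tr = 4 + 8 + 7 = 19,
  c_1 = (4·8 - (-1)²) + (4·7 - (0)²) + (8·7 - (0)²) = 31 + 28 + 56 = 115,
  det = 4·(8·7 - (0)²) - (-1)·((-1)·7 - (0)·(0)) + (0)·((-1)·(0) - 8·(0)) = 4·(56) - (-1)·(-7) + (0)·(0) = 217.
  So p(λ) = λ³ - 19λ² + 115λ - 217.
Step 2 — look for an integer root (rational root theorem: any rational root is an integer divisor of 217). Testing λ = 7:
  p(7) = 343 - 931 + 805 - 217 = 0  ✓
  Dividing out (λ - 7): p(λ) = (λ - 7)(λ² - 12λ + 31).
Step 3 — remaining eigenvalues from the quadratic λ² - 12λ + 31 = 0:
  Δ = 12² - 4·31 = 144 - 124 = 20,  λ = (12 ± √20)/2 = (12 ± 4.4721)/2 ≈ 8.2361 or 3.7639.
  Sorted: λ_1 = 8.2361,  λ_2 = 7,  λ_3 = 3.7639  (check: sum = 19 = tr ✓).

Step 4 — unit eigenvector for λ_1 ≈ 8.2361: v spans the null space of (Sigma - λ_1 I), whose rows are
  r_1 = (-4.2361, -1, 0),  r_2 = (-1, -0.2361, 0),  r_3 = (0, 0, -1.2361).
  v is orthogonal to every row, so take v ∝ r_1 × r_3 = ((-1)·(-1.2361) - (0)·(0), (0)·(0) - (-4.2361)·(-1.2361), (-4.2361)·(0) - (-1)·(0)) ≈ (1.2361, -5.2361, 0).
  Let u = (1.2361, -5.2361, 0).
  ||u|| = √((1.2361)² + (-5.2361)² + (0)²) = √(28.9443) ≈ 5.38,  v_1 = u/||u|| ≈ (0.2298, -0.9732, 0) (||v_1|| = 1).

λ_1 = 8.2361,  λ_2 = 7,  λ_3 = 3.7639;  v_1 ≈ (0.2298, -0.9732, 0)


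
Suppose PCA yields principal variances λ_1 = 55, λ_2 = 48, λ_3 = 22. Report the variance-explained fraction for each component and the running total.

Step 1 — total variance = trace(Sigma) = Σ λ_i = 55 + 48 + 22 = 125.

Step 2 — fraction explained by component i = λ_i / Σ λ:
  PC1: 55/125 = 0.44
  PC2: 48/125 = 0.384
  PC3: 22/125 = 0.176

Step 3 — cumulative fraction after k components = (λ_1 + ... + λ_k) / Σ λ:
  k = 1: 55/125 = 0.44
  k = 2: (55 + 48)/125 = 103/125 = 0.824
  k = 3: (55 + 48 + 22)/125 = 125/125 = 1

Summary (fraction, with percent):

explained: PC1 0.44 (44%), PC2 0.384 (38.4%), PC3 0.176 (17.6%);  cumulative: 0.44, 0.824, 1


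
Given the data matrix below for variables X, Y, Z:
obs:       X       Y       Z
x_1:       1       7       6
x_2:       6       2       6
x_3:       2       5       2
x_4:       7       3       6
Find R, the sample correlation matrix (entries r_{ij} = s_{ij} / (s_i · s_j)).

Step 1 — column means:
  mean(X) = (1 + 6 + 2 + 7) / 4 = 16/4 = 4
  mean(Y) = (7 + 2 + 5 + 3) / 4 = 17/4 = 4.25
  mean(Z) = (6 + 6 + 2 + 6) / 4 = 20/4 = 5

Step 2 — sample variances and covariances s[i,j] = (1/(n-1)) · Σ_k (x_{k,i} - mean_i) · (x_{k,j} - mean_j), with n-1 = 3:
  s[X,X] = ((-3)·(-3) + (2)·(2) + (-2)·(-2) + (3)·(3)) / 3 = 26/3 = 8.6667
  s[X,Y] = ((-3)·(2.75) + (2)·(-2.25) + (-2)·(0.75) + (3)·(-1.25)) / 3 = -18/3 = -6
  s[X,Z] = ((-3)·(1) + (2)·(1) + (-2)·(-3) + (3)·(1)) / 3 = 8/3 = 2.6667
  s[Y,Y] = ((2.75)·(2.75) + (-2.25)·(-2.25) + (0.75)·(0.75) + (-1.25)·(-1.25)) / 3 = 14.75/3 = 4.9167
  s[Y,Z] = ((2.75)·(1) + (-2.25)·(1) + (0.75)·(-3) + (-1.25)·(1)) / 3 = -3/3 = -1
  s[Z,Z] = ((1)·(1) + (1)·(1) + (-3)·(-3) + (1)·(1)) / 3 = 12/3 = 4
  Sample standard deviations s_i = √(s[i,i]):
  s(X) = √(8.6667) = 2.9439
  s(Y) = √(4.9167) = 2.2174
  s(Z) = √(4) = 2

Step 3 — r_{ij} = s_{ij} / (s_i · s_j):
  r[X,X] = 1 (diagonal).
  r[X,Y] = -6 / (2.9439 · 2.2174) = -6 / 6.5277 = -0.9192
  r[X,Z] = 2.6667 / (2.9439 · 2) = 2.6667 / 5.8878 = 0.4529
  r[Y,Y] = 1 (diagonal).
  r[Y,Z] = -1 / (2.2174 · 2) = -1 / 4.4347 = -0.2255
  r[Z,Z] = 1 (diagonal).

R is symmetric with unit diagonal. Assembling:

R = [[1, -0.9192, 0.4529],
 [-0.9192, 1, -0.2255],
 [0.4529, -0.2255, 1]]


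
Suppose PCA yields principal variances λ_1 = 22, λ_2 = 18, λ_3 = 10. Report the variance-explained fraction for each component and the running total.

Step 1 — total variance = trace(Sigma) = Σ λ_i = 22 + 18 + 10 = 50.

Step 2 — fraction explained by component i = λ_i / Σ λ:
  PC1: 22/50 = 0.44
  PC2: 18/50 = 0.36
  PC3: 10/50 = 0.2

Step 3 — cumulative fraction after k components = (λ_1 + ... + λ_k) / Σ λ:
  k = 1: 22/50 = 0.44
  k = 2: (22 + 18)/50 = 40/50 = 0.8
  k = 3: (22 + 18 + 10)/50 = 50/50 = 1

Summary (fraction, with percent):

explained: PC1 0.44 (44%), PC2 0.36 (36%), PC3 0.2 (20%);  cumulative: 0.44, 0.8, 1


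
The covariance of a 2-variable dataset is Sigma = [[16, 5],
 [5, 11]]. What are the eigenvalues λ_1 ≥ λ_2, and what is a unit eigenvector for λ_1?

Step 1 — characteristic polynomial of 2×2 Sigma:
  det(Sigma - λI) = λ² - trace · λ + det = 0.
  trace = 16 + 11 = 27, det = 16·11 - (5)² = 151.
Step 2 — discriminant:
  Δ = trace² - 4·det = 729 - 604 = 125.
Step 3 — eigenvalues:
  λ = (trace ± √Δ)/2 = (27 ± 11.1803)/2,
  λ_1 = 19.0902,  λ_2 = 7.9098.

Step 4 — unit eigenvector for λ_1: solve (Sigma - λ_1 I)v = 0. First row:
  (16 - 19.0902)·v_x + (5)·v_y = 0, i.e. (-3.0902)·v_x + (5)·v_y = 0,
  so v ∝ (b, λ_1 - a) = (5, 3.0902) = u.
  ||u|| = √((5)² + (3.0902)²) = √(34.5492) ≈ 5.8779,
  v_1 = u/||u|| ≈ (0.8507, 0.5257) (||v_1|| = 1).

λ_1 = 19.0902,  λ_2 = 7.9098;  v_1 ≈ (0.8507, 0.5257)


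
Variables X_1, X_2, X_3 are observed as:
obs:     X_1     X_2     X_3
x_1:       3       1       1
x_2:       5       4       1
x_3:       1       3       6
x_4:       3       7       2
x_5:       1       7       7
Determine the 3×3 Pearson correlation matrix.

Step 1 — column means:
  mean(X_1) = (3 + 5 + 1 + 3 + 1) / 5 = 13/5 = 2.6
  mean(X_2) = (1 + 4 + 3 + 7 + 7) / 5 = 22/5 = 4.4
  mean(X_3) = (1 + 1 + 6 + 2 + 7) / 5 = 17/5 = 3.4

Step 2 — sample variances and covariances s[i,j] = (1/(n-1)) · Σ_k (x_{k,i} - mean_i) · (x_{k,j} - mean_j), with n-1 = 4:
  s[X_1,X_1] = ((0.4)·(0.4) + (2.4)·(2.4) + (-1.6)·(-1.6) + (0.4)·(0.4) + (-1.6)·(-1.6)) / 4 = 11.2/4 = 2.8
  s[X_1,X_2] = ((0.4)·(-3.4) + (2.4)·(-0.4) + (-1.6)·(-1.4) + (0.4)·(2.6) + (-1.6)·(2.6)) / 4 = -3.2/4 = -0.8
  s[X_1,X_3] = ((0.4)·(-2.4) + (2.4)·(-2.4) + (-1.6)·(2.6) + (0.4)·(-1.4) + (-1.6)·(3.6)) / 4 = -17.2/4 = -4.3
  s[X_2,X_2] = ((-3.4)·(-3.4) + (-0.4)·(-0.4) + (-1.4)·(-1.4) + (2.6)·(2.6) + (2.6)·(2.6)) / 4 = 27.2/4 = 6.8
  s[X_2,X_3] = ((-3.4)·(-2.4) + (-0.4)·(-2.4) + (-1.4)·(2.6) + (2.6)·(-1.4) + (2.6)·(3.6)) / 4 = 11.2/4 = 2.8
  s[X_3,X_3] = ((-2.4)·(-2.4) + (-2.4)·(-2.4) + (2.6)·(2.6) + (-1.4)·(-1.4) + (3.6)·(3.6)) / 4 = 33.2/4 = 8.3
  Sample standard deviations s_i = √(s[i,i]):
  s(X_1) = √(2.8) = 1.6733
  s(X_2) = √(6.8) = 2.6077
  s(X_3) = √(8.3) = 2.881

Step 3 — r_{ij} = s_{ij} / (s_i · s_j):
  r[X_1,X_1] = 1 (diagonal).
  r[X_1,X_2] = -0.8 / (1.6733 · 2.6077) = -0.8 / 4.3635 = -0.1833
  r[X_1,X_3] = -4.3 / (1.6733 · 2.881) = -4.3 / 4.8208 = -0.892
  r[X_2,X_2] = 1 (diagonal).
  r[X_2,X_3] = 2.8 / (2.6077 · 2.881) = 2.8 / 7.5127 = 0.3727
  r[X_3,X_3] = 1 (diagonal).

R is symmetric with unit diagonal. Assembling:

R = [[1, -0.1833, -0.892],
 [-0.1833, 1, 0.3727],
 [-0.892, 0.3727, 1]]


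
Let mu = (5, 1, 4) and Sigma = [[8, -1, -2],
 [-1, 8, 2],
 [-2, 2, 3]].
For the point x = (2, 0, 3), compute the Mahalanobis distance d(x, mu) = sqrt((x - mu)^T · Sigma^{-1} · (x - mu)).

Step 1 — centre the observation: (x - mu) = (-3, -1, -1).

Step 2 — invert Sigma (cofactor / det for 3×3, or solve directly):
  Sigma^{-1} = [[0.1504, -0.0075, 0.1053],
 [-0.0075, 0.1504, -0.1053],
 [0.1053, -0.1053, 0.4737]].

Step 3 — form the quadratic (x - mu)^T · Sigma^{-1} · (x - mu):
  Sigma^{-1} · (x - mu) = (-0.5489, -0.0226, -0.6842).
  (x - mu)^T · [Sigma^{-1} · (x - mu)] = (-3)·(-0.5489) + (-1)·(-0.0226) + (-1)·(-0.6842) = 2.3534.

Step 4 — take square root: d = √(2.3534) ≈ 1.5341.

d(x, mu) = √(2.3534) ≈ 1.5341


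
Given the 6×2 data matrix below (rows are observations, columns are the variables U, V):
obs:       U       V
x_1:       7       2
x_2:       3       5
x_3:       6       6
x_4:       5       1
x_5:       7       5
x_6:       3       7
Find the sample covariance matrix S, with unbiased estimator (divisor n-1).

Step 1 — column means:
  mean(U) = (7 + 3 + 6 + 5 + 7 + 3) / 6 = 31/6 = 5.1667
  mean(V) = (2 + 5 + 6 + 1 + 5 + 7) / 6 = 26/6 = 4.3333

Step 2 — sample covariance S[i,j] = (1/(n-1)) · Σ_k (x_{k,i} - mean_i) · (x_{k,j} - mean_j), with n-1 = 5.
  S[U,U] = ((1.8333)·(1.8333) + (-2.1667)·(-2.1667) + (0.8333)·(0.8333) + (-0.1667)·(-0.1667) + (1.8333)·(1.8333) + (-2.1667)·(-2.1667)) / 5 = 16.8333/5 = 3.3667
  S[U,V] = ((1.8333)·(-2.3333) + (-2.1667)·(0.6667) + (0.8333)·(1.6667) + (-0.1667)·(-3.3333) + (1.8333)·(0.6667) + (-2.1667)·(2.6667)) / 5 = -8.3333/5 = -1.6667
  S[V,V] = ((-2.3333)·(-2.3333) + (0.6667)·(0.6667) + (1.6667)·(1.6667) + (-3.3333)·(-3.3333) + (0.6667)·(0.6667) + (2.6667)·(2.6667)) / 5 = 27.3333/5 = 5.4667

S is symmetric (S[j,i] = S[i,j]). Assembling:

S = [[3.3667, -1.6667],
 [-1.6667, 5.4667]]


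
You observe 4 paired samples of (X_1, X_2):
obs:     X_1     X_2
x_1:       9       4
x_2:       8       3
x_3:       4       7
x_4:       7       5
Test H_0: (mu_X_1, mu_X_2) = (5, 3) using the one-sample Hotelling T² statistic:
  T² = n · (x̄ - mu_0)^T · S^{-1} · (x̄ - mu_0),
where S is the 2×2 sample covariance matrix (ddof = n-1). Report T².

Step 1 — sample mean vector:
  mean(X_1) = (9 + 8 + 4 + 7) / 4 = 28/4 = 7
  mean(X_2) = (4 + 3 + 7 + 5) / 4 = 19/4 = 4.75
  x̄ = (7, 4.75),  deviation x̄ - mu_0 = (7, 4.75) - (5, 3) = (2, 1.75).

Step 2 — sample covariance matrix, S[i,j] = (1/(n-1)) · Σ_k (x_{k,i} - mean_i) · (x_{k,j} - mean_j), divisor n-1 = 3:
  S[X_1,X_1] = ((2)·(2) + (1)·(1) + (-3)·(-3) + (0)·(0)) / 3 = 14/3 = 4.6667
  S[X_1,X_2] = ((2)·(-0.75) + (1)·(-1.75) + (-3)·(2.25) + (0)·(0.25)) / 3 = -10/3 = -3.3333
  S[X_2,X_2] = ((-0.75)·(-0.75) + (-1.75)·(-1.75) + (2.25)·(2.25) + (0.25)·(0.25)) / 3 = 8.75/3 = 2.9167
  S = [[4.6667, -3.3333],
 [-3.3333, 2.9167]].

Step 3 — invert S. det(S) = 4.6667·2.9167 - (-3.3333)² = 2.5.
  S^{-1} = (1/det) · [[d, -b], [-b, a]] = [[1.1667, 1.3333],
 [1.3333, 1.8667]].

Step 4 — quadratic form (x̄ - mu_0)^T · S^{-1} · (x̄ - mu_0):
  S^{-1} · (x̄ - mu_0) = (4.6667, 5.9333),
  (x̄ - mu_0)^T · [...] = (2)·(4.6667) + (1.75)·(5.9333) = 19.7167.

Step 5 — scale by n: T² = 4 · 19.7167 = 78.8667.

T² ≈ 78.8667


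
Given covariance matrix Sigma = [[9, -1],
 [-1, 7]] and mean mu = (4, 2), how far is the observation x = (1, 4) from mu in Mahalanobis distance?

Step 1 — centre the observation: (x - mu) = (-3, 2).

Step 2 — invert Sigma. det(Sigma) = 9·7 - (-1)² = 62.
  Sigma^{-1} = (1/det) · [[d, -b], [-b, a]] = [[0.1129, 0.0161],
 [0.0161, 0.1452]].

Step 3 — form the quadratic (x - mu)^T · Sigma^{-1} · (x - mu):
  Sigma^{-1} · (x - mu) = (-0.3065, 0.2419).
  (x - mu)^T · [Sigma^{-1} · (x - mu)] = (-3)·(-0.3065) + (2)·(0.2419) = 1.4032.

Step 4 — take square root: d = √(1.4032) ≈ 1.1846.

d(x, mu) = √(1.4032) ≈ 1.1846


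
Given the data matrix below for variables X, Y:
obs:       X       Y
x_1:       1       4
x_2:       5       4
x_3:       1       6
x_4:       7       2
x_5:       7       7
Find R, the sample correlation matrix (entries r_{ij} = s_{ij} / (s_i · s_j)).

Step 1 — column means:
  mean(X) = (1 + 5 + 1 + 7 + 7) / 5 = 21/5 = 4.2
  mean(Y) = (4 + 4 + 6 + 2 + 7) / 5 = 23/5 = 4.6

Step 2 — sample variances and covariances s[i,j] = (1/(n-1)) · Σ_k (x_{k,i} - mean_i) · (x_{k,j} - mean_j), with n-1 = 4:
  s[X,X] = ((-3.2)·(-3.2) + (0.8)·(0.8) + (-3.2)·(-3.2) + (2.8)·(2.8) + (2.8)·(2.8)) / 4 = 36.8/4 = 9.2
  s[X,Y] = ((-3.2)·(-0.6) + (0.8)·(-0.6) + (-3.2)·(1.4) + (2.8)·(-2.6) + (2.8)·(2.4)) / 4 = -3.6/4 = -0.9
  s[Y,Y] = ((-0.6)·(-0.6) + (-0.6)·(-0.6) + (1.4)·(1.4) + (-2.6)·(-2.6) + (2.4)·(2.4)) / 4 = 15.2/4 = 3.8
  Sample standard deviations s_i = √(s[i,i]):
  s(X) = √(9.2) = 3.0332
  s(Y) = √(3.8) = 1.9494

Step 3 — r_{ij} = s_{ij} / (s_i · s_j):
  r[X,X] = 1 (diagonal).
  r[X,Y] = -0.9 / (3.0332 · 1.9494) = -0.9 / 5.9127 = -0.1522
  r[Y,Y] = 1 (diagonal).

R is symmetric with unit diagonal. Assembling:

R = [[1, -0.1522],
 [-0.1522, 1]]


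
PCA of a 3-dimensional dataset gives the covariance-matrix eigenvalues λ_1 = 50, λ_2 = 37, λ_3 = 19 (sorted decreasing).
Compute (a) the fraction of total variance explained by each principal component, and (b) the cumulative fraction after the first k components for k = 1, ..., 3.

Step 1 — total variance = trace(Sigma) = Σ λ_i = 50 + 37 + 19 = 106.

Step 2 — fraction explained by component i = λ_i / Σ λ:
  PC1: 50/106 = 0.4717
  PC2: 37/106 = 0.3491
  PC3: 19/106 = 0.1792

Step 3 — cumulative fraction after k components = (λ_1 + ... + λ_k) / Σ λ:
  k = 1: 50/106 = 0.4717
  k = 2: (50 + 37)/106 = 87/106 = 0.8208
  k = 3: (50 + 37 + 19)/106 = 106/106 = 1

Summary (fraction, with percent):

explained: PC1 0.4717 (47.17%), PC2 0.3491 (34.91%), PC3 0.1792 (17.92%);  cumulative: 0.4717, 0.8208, 1


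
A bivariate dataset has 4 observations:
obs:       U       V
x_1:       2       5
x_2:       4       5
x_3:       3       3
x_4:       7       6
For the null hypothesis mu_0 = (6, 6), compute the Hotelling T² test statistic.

Step 1 — sample mean vector:
  mean(U) = (2 + 4 + 3 + 7) / 4 = 16/4 = 4
  mean(V) = (5 + 5 + 3 + 6) / 4 = 19/4 = 4.75
  x̄ = (4, 4.75),  deviation x̄ - mu_0 = (4, 4.75) - (6, 6) = (-2, -1.25).

Step 2 — sample covariance matrix, S[i,j] = (1/(n-1)) · Σ_k (x_{k,i} - mean_i) · (x_{k,j} - mean_j), divisor n-1 = 3:
  S[U,U] = ((-2)·(-2) + (0)·(0) + (-1)·(-1) + (3)·(3)) / 3 = 14/3 = 4.6667
  S[U,V] = ((-2)·(0.25) + (0)·(0.25) + (-1)·(-1.75) + (3)·(1.25)) / 3 = 5/3 = 1.6667
  S[V,V] = ((0.25)·(0.25) + (0.25)·(0.25) + (-1.75)·(-1.75) + (1.25)·(1.25)) / 3 = 4.75/3 = 1.5833
  S = [[4.6667, 1.6667],
 [1.6667, 1.5833]].

Step 3 — invert S. det(S) = 4.6667·1.5833 - (1.6667)² = 4.6111.
  S^{-1} = (1/det) · [[d, -b], [-b, a]] = [[0.3434, -0.3614],
 [-0.3614, 1.012]].

Step 4 — quadratic form (x̄ - mu_0)^T · S^{-1} · (x̄ - mu_0):
  S^{-1} · (x̄ - mu_0) = (-0.2349, -0.5422),
  (x̄ - mu_0)^T · [...] = (-2)·(-0.2349) + (-1.25)·(-0.5422) = 1.1476.

Step 5 — scale by n: T² = 4 · 1.1476 = 4.5904.

T² ≈ 4.5904


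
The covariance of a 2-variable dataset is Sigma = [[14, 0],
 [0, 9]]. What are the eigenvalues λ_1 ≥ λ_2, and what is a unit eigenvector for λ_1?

Step 1 — characteristic polynomial of 2×2 Sigma:
  det(Sigma - λI) = λ² - trace · λ + det = 0.
  trace = 14 + 9 = 23, det = 14·9 - (0)² = 126.
Step 2 — discriminant:
  Δ = trace² - 4·det = 529 - 504 = 25.
Step 3 — eigenvalues:
  λ = (trace ± √Δ)/2 = (23 ± 5)/2,
  λ_1 = 14,  λ_2 = 9.

Step 4 — unit eigenvector for λ_1: Sigma is diagonal, so its eigenvectors are the coordinate axes. λ_1 = 14 is the diagonal entry on the first coordinate axis, hence
  v_1 = (1, 0) (||v_1|| = 1).

λ_1 = 14,  λ_2 = 9;  v_1 ≈ (1, 0)


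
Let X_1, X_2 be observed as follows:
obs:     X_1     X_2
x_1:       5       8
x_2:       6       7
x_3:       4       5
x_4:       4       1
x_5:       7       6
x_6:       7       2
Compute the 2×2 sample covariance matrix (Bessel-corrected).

Step 1 — column means:
  mean(X_1) = (5 + 6 + 4 + 4 + 7 + 7) / 6 = 33/6 = 5.5
  mean(X_2) = (8 + 7 + 5 + 1 + 6 + 2) / 6 = 29/6 = 4.8333

Step 2 — sample covariance S[i,j] = (1/(n-1)) · Σ_k (x_{k,i} - mean_i) · (x_{k,j} - mean_j), with n-1 = 5.
  S[X_1,X_1] = ((-0.5)·(-0.5) + (0.5)·(0.5) + (-1.5)·(-1.5) + (-1.5)·(-1.5) + (1.5)·(1.5) + (1.5)·(1.5)) / 5 = 9.5/5 = 1.9
  S[X_1,X_2] = ((-0.5)·(3.1667) + (0.5)·(2.1667) + (-1.5)·(0.1667) + (-1.5)·(-3.8333) + (1.5)·(1.1667) + (1.5)·(-2.8333)) / 5 = 2.5/5 = 0.5
  S[X_2,X_2] = ((3.1667)·(3.1667) + (2.1667)·(2.1667) + (0.1667)·(0.1667) + (-3.8333)·(-3.8333) + (1.1667)·(1.1667) + (-2.8333)·(-2.8333)) / 5 = 38.8333/5 = 7.7667

S is symmetric (S[j,i] = S[i,j]). Assembling:

S = [[1.9, 0.5],
 [0.5, 7.7667]]


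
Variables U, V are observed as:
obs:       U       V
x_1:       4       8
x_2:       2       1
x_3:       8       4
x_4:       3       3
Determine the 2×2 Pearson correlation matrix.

Step 1 — column means:
  mean(U) = (4 + 2 + 8 + 3) / 4 = 17/4 = 4.25
  mean(V) = (8 + 1 + 4 + 3) / 4 = 16/4 = 4

Step 2 — sample variances and covariances s[i,j] = (1/(n-1)) · Σ_k (x_{k,i} - mean_i) · (x_{k,j} - mean_j), with n-1 = 3:
  s[U,U] = ((-0.25)·(-0.25) + (-2.25)·(-2.25) + (3.75)·(3.75) + (-1.25)·(-1.25)) / 3 = 20.75/3 = 6.9167
  s[U,V] = ((-0.25)·(4) + (-2.25)·(-3) + (3.75)·(0) + (-1.25)·(-1)) / 3 = 7/3 = 2.3333
  s[V,V] = ((4)·(4) + (-3)·(-3) + (0)·(0) + (-1)·(-1)) / 3 = 26/3 = 8.6667
  Sample standard deviations s_i = √(s[i,i]):
  s(U) = √(6.9167) = 2.63
  s(V) = √(8.6667) = 2.9439

Step 3 — r_{ij} = s_{ij} / (s_i · s_j):
  r[U,U] = 1 (diagonal).
  r[U,V] = 2.3333 / (2.63 · 2.9439) = 2.3333 / 7.7424 = 0.3014
  r[V,V] = 1 (diagonal).

R is symmetric with unit diagonal. Assembling:

R = [[1, 0.3014],
 [0.3014, 1]]


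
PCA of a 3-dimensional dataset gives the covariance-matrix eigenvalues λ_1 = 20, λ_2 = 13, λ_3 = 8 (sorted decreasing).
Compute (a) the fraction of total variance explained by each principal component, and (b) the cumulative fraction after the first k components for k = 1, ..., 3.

Step 1 — total variance = trace(Sigma) = Σ λ_i = 20 + 13 + 8 = 41.

Step 2 — fraction explained by component i = λ_i / Σ λ:
  PC1: 20/41 = 0.4878
  PC2: 13/41 = 0.3171
  PC3: 8/41 = 0.1951

Step 3 — cumulative fraction after k components = (λ_1 + ... + λ_k) / Σ λ:
  k = 1: 20/41 = 0.4878
  k = 2: (20 + 13)/41 = 33/41 = 0.8049
  k = 3: (20 + 13 + 8)/41 = 41/41 = 1

Summary (fraction, with percent):

explained: PC1 0.4878 (48.78%), PC2 0.3171 (31.71%), PC3 0.1951 (19.51%);  cumulative: 0.4878, 0.8049, 1


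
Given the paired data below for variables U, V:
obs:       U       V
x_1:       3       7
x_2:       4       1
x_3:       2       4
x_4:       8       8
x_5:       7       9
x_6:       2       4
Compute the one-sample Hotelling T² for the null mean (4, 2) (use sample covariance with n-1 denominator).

Step 1 — sample mean vector:
  mean(U) = (3 + 4 + 2 + 8 + 7 + 2) / 6 = 26/6 = 4.3333
  mean(V) = (7 + 1 + 4 + 8 + 9 + 4) / 6 = 33/6 = 5.5
  x̄ = (4.3333, 5.5),  deviation x̄ - mu_0 = (4.3333, 5.5) - (4, 2) = (0.3333, 3.5).

Step 2 — sample covariance matrix, S[i,j] = (1/(n-1)) · Σ_k (x_{k,i} - mean_i) · (x_{k,j} - mean_j), divisor n-1 = 5:
  S[U,U] = ((-1.3333)·(-1.3333) + (-0.3333)·(-0.3333) + (-2.3333)·(-2.3333) + (3.6667)·(3.6667) + (2.6667)·(2.6667) + (-2.3333)·(-2.3333)) / 5 = 33.3333/5 = 6.6667
  S[U,V] = ((-1.3333)·(1.5) + (-0.3333)·(-4.5) + (-2.3333)·(-1.5) + (3.6667)·(2.5) + (2.6667)·(3.5) + (-2.3333)·(-1.5)) / 5 = 25/5 = 5
  S[V,V] = ((1.5)·(1.5) + (-4.5)·(-4.5) + (-1.5)·(-1.5) + (2.5)·(2.5) + (3.5)·(3.5) + (-1.5)·(-1.5)) / 5 = 45.5/5 = 9.1
  S = [[6.6667, 5],
 [5, 9.1]].

Step 3 — invert S. det(S) = 6.6667·9.1 - (5)² = 35.6667.
  S^{-1} = (1/det) · [[d, -b], [-b, a]] = [[0.2551, -0.1402],
 [-0.1402, 0.1869]].

Step 4 — quadratic form (x̄ - mu_0)^T · S^{-1} · (x̄ - mu_0):
  S^{-1} · (x̄ - mu_0) = (-0.4056, 0.6075),
  (x̄ - mu_0)^T · [...] = (0.3333)·(-0.4056) + (3.5)·(0.6075) = 1.991.

Step 5 — scale by n: T² = 6 · 1.991 = 11.9458.

T² ≈ 11.9458


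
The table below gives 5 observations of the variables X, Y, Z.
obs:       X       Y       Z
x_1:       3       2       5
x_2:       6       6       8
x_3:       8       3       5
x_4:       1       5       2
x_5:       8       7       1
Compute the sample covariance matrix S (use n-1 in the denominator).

Step 1 — column means:
  mean(X) = (3 + 6 + 8 + 1 + 8) / 5 = 26/5 = 5.2
  mean(Y) = (2 + 6 + 3 + 5 + 7) / 5 = 23/5 = 4.6
  mean(Z) = (5 + 8 + 5 + 2 + 1) / 5 = 21/5 = 4.2

Step 2 — sample covariance S[i,j] = (1/(n-1)) · Σ_k (x_{k,i} - mean_i) · (x_{k,j} - mean_j), with n-1 = 4.
  S[X,X] = ((-2.2)·(-2.2) + (0.8)·(0.8) + (2.8)·(2.8) + (-4.2)·(-4.2) + (2.8)·(2.8)) / 4 = 38.8/4 = 9.7
  S[X,Y] = ((-2.2)·(-2.6) + (0.8)·(1.4) + (2.8)·(-1.6) + (-4.2)·(0.4) + (2.8)·(2.4)) / 4 = 7.4/4 = 1.85
  S[X,Z] = ((-2.2)·(0.8) + (0.8)·(3.8) + (2.8)·(0.8) + (-4.2)·(-2.2) + (2.8)·(-3.2)) / 4 = 3.8/4 = 0.95
  S[Y,Y] = ((-2.6)·(-2.6) + (1.4)·(1.4) + (-1.6)·(-1.6) + (0.4)·(0.4) + (2.4)·(2.4)) / 4 = 17.2/4 = 4.3
  S[Y,Z] = ((-2.6)·(0.8) + (1.4)·(3.8) + (-1.6)·(0.8) + (0.4)·(-2.2) + (2.4)·(-3.2)) / 4 = -6.6/4 = -1.65
  S[Z,Z] = ((0.8)·(0.8) + (3.8)·(3.8) + (0.8)·(0.8) + (-2.2)·(-2.2) + (-3.2)·(-3.2)) / 4 = 30.8/4 = 7.7

S is symmetric (S[j,i] = S[i,j]). Assembling:

S = [[9.7, 1.85, 0.95],
 [1.85, 4.3, -1.65],
 [0.95, -1.65, 7.7]]


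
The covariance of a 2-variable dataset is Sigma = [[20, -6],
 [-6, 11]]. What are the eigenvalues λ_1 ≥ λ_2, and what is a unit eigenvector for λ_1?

Step 1 — characteristic polynomial of 2×2 Sigma:
  det(Sigma - λI) = λ² - trace · λ + det = 0.
  trace = 20 + 11 = 31, det = 20·11 - (-6)² = 184.
Step 2 — discriminant:
  Δ = trace² - 4·det = 961 - 736 = 225.
Step 3 — eigenvalues:
  λ = (trace ± √Δ)/2 = (31 ± 15)/2,
  λ_1 = 23,  λ_2 = 8.

Step 4 — unit eigenvector for λ_1: solve (Sigma - λ_1 I)v = 0. First row:
  (20 - 23)·v_x + (-6)·v_y = 0, i.e. (-3)·v_x + (-6)·v_y = 0,
  so v ∝ (b, λ_1 - a) = (-6, 3); multiply by -1 so the first entry is positive: u = (6, -3).
  ||u|| = √((6)² + (-3)²) = √(45) ≈ 6.7082,
  v_1 = u/||u|| ≈ (0.8944, -0.4472) (||v_1|| = 1).

λ_1 = 23,  λ_2 = 8;  v_1 ≈ (0.8944, -0.4472)


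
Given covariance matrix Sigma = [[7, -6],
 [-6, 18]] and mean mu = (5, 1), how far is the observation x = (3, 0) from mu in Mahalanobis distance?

Step 1 — centre the observation: (x - mu) = (-2, -1).

Step 2 — invert Sigma. det(Sigma) = 7·18 - (-6)² = 90.
  Sigma^{-1} = (1/det) · [[d, -b], [-b, a]] = [[0.2, 0.0667],
 [0.0667, 0.0778]].

Step 3 — form the quadratic (x - mu)^T · Sigma^{-1} · (x - mu):
  Sigma^{-1} · (x - mu) = (-0.4667, -0.2111).
  (x - mu)^T · [Sigma^{-1} · (x - mu)] = (-2)·(-0.4667) + (-1)·(-0.2111) = 1.1444.

Step 4 — take square root: d = √(1.1444) ≈ 1.0698.

d(x, mu) = √(1.1444) ≈ 1.0698


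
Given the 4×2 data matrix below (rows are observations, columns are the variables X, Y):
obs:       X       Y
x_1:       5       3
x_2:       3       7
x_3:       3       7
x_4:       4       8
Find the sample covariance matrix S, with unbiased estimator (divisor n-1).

Step 1 — column means:
  mean(X) = (5 + 3 + 3 + 4) / 4 = 15/4 = 3.75
  mean(Y) = (3 + 7 + 7 + 8) / 4 = 25/4 = 6.25

Step 2 — sample covariance S[i,j] = (1/(n-1)) · Σ_k (x_{k,i} - mean_i) · (x_{k,j} - mean_j), with n-1 = 3.
  S[X,X] = ((1.25)·(1.25) + (-0.75)·(-0.75) + (-0.75)·(-0.75) + (0.25)·(0.25)) / 3 = 2.75/3 = 0.9167
  S[X,Y] = ((1.25)·(-3.25) + (-0.75)·(0.75) + (-0.75)·(0.75) + (0.25)·(1.75)) / 3 = -4.75/3 = -1.5833
  S[Y,Y] = ((-3.25)·(-3.25) + (0.75)·(0.75) + (0.75)·(0.75) + (1.75)·(1.75)) / 3 = 14.75/3 = 4.9167

S is symmetric (S[j,i] = S[i,j]). Assembling:

S = [[0.9167, -1.5833],
 [-1.5833, 4.9167]]


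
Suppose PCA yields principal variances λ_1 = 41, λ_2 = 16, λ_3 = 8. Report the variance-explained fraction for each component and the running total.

Step 1 — total variance = trace(Sigma) = Σ λ_i = 41 + 16 + 8 = 65.

Step 2 — fraction explained by component i = λ_i / Σ λ:
  PC1: 41/65 = 0.6308
  PC2: 16/65 = 0.2462
  PC3: 8/65 = 0.1231

Step 3 — cumulative fraction after k components = (λ_1 + ... + λ_k) / Σ λ:
  k = 1: 41/65 = 0.6308
  k = 2: (41 + 16)/65 = 57/65 = 0.8769
  k = 3: (41 + 16 + 8)/65 = 65/65 = 1

Summary (fraction, with percent):

explained: PC1 0.6308 (63.08%), PC2 0.2462 (24.62%), PC3 0.1231 (12.31%);  cumulative: 0.6308, 0.8769, 1


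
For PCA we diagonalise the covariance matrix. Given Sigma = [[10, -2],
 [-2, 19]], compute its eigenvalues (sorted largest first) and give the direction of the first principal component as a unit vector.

Step 1 — characteristic polynomial of 2×2 Sigma:
  det(Sigma - λI) = λ² - trace · λ + det = 0.
  trace = 10 + 19 = 29, det = 10·19 - (-2)² = 186.
Step 2 — discriminant:
  Δ = trace² - 4·det = 841 - 744 = 97.
Step 3 — eigenvalues:
  λ = (trace ± √Δ)/2 = (29 ± 9.8489)/2,
  λ_1 = 19.4244,  λ_2 = 9.5756.

Step 4 — unit eigenvector for λ_1: solve (Sigma - λ_1 I)v = 0. First row:
  (10 - 19.4244)·v_x + (-2)·v_y = 0, i.e. (-9.4244)·v_x + (-2)·v_y = 0,
  so v ∝ (b, λ_1 - a) = (-2, 9.4244); multiply by -1 so the first entry is positive: u = (2, -9.4244).
  ||u|| = √((2)² + (-9.4244)²) = √(92.8199) ≈ 9.6343,
  v_1 = u/||u|| ≈ (0.2076, -0.9782) (||v_1|| = 1).

λ_1 = 19.4244,  λ_2 = 9.5756;  v_1 ≈ (0.2076, -0.9782)


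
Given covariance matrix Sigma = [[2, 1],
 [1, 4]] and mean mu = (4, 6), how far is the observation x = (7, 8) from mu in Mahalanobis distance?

Step 1 — centre the observation: (x - mu) = (3, 2).

Step 2 — invert Sigma. det(Sigma) = 2·4 - (1)² = 7.
  Sigma^{-1} = (1/det) · [[d, -b], [-b, a]] = [[0.5714, -0.1429],
 [-0.1429, 0.2857]].

Step 3 — form the quadratic (x - mu)^T · Sigma^{-1} · (x - mu):
  Sigma^{-1} · (x - mu) = (1.4286, 0.1429).
  (x - mu)^T · [Sigma^{-1} · (x - mu)] = (3)·(1.4286) + (2)·(0.1429) = 4.5714.

Step 4 — take square root: d = √(4.5714) ≈ 2.1381.

d(x, mu) = √(4.5714) ≈ 2.1381


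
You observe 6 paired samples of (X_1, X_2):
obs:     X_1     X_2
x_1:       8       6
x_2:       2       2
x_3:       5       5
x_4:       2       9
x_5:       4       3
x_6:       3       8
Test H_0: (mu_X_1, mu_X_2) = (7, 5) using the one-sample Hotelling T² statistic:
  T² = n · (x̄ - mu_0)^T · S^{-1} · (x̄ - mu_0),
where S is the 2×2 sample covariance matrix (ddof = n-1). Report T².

Step 1 — sample mean vector:
  mean(X_1) = (8 + 2 + 5 + 2 + 4 + 3) / 6 = 24/6 = 4
  mean(X_2) = (6 + 2 + 5 + 9 + 3 + 8) / 6 = 33/6 = 5.5
  x̄ = (4, 5.5),  deviation x̄ - mu_0 = (4, 5.5) - (7, 5) = (-3, 0.5).

Step 2 — sample covariance matrix, S[i,j] = (1/(n-1)) · Σ_k (x_{k,i} - mean_i) · (x_{k,j} - mean_j), divisor n-1 = 5:
  S[X_1,X_1] = ((4)·(4) + (-2)·(-2) + (1)·(1) + (-2)·(-2) + (0)·(0) + (-1)·(-1)) / 5 = 26/5 = 5.2
  S[X_1,X_2] = ((4)·(0.5) + (-2)·(-3.5) + (1)·(-0.5) + (-2)·(3.5) + (0)·(-2.5) + (-1)·(2.5)) / 5 = -1/5 = -0.2
  S[X_2,X_2] = ((0.5)·(0.5) + (-3.5)·(-3.5) + (-0.5)·(-0.5) + (3.5)·(3.5) + (-2.5)·(-2.5) + (2.5)·(2.5)) / 5 = 37.5/5 = 7.5
  S = [[5.2, -0.2],
 [-0.2, 7.5]].

Step 3 — invert S. det(S) = 5.2·7.5 - (-0.2)² = 38.96.
  S^{-1} = (1/det) · [[d, -b], [-b, a]] = [[0.1925, 0.0051],
 [0.0051, 0.1335]].

Step 4 — quadratic form (x̄ - mu_0)^T · S^{-1} · (x̄ - mu_0):
  S^{-1} · (x̄ - mu_0) = (-0.5749, 0.0513),
  (x̄ - mu_0)^T · [...] = (-3)·(-0.5749) + (0.5)·(0.0513) = 1.7505.

Step 5 — scale by n: T² = 6 · 1.7505 = 10.5031.

T² ≈ 10.5031


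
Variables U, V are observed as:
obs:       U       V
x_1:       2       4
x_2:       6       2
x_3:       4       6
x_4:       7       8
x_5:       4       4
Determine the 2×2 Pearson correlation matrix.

Step 1 — column means:
  mean(U) = (2 + 6 + 4 + 7 + 4) / 5 = 23/5 = 4.6
  mean(V) = (4 + 2 + 6 + 8 + 4) / 5 = 24/5 = 4.8

Step 2 — sample variances and covariances s[i,j] = (1/(n-1)) · Σ_k (x_{k,i} - mean_i) · (x_{k,j} - mean_j), with n-1 = 4:
  s[U,U] = ((-2.6)·(-2.6) + (1.4)·(1.4) + (-0.6)·(-0.6) + (2.4)·(2.4) + (-0.6)·(-0.6)) / 4 = 15.2/4 = 3.8
  s[U,V] = ((-2.6)·(-0.8) + (1.4)·(-2.8) + (-0.6)·(1.2) + (2.4)·(3.2) + (-0.6)·(-0.8)) / 4 = 5.6/4 = 1.4
  s[V,V] = ((-0.8)·(-0.8) + (-2.8)·(-2.8) + (1.2)·(1.2) + (3.2)·(3.2) + (-0.8)·(-0.8)) / 4 = 20.8/4 = 5.2
  Sample standard deviations s_i = √(s[i,i]):
  s(U) = √(3.8) = 1.9494
  s(V) = √(5.2) = 2.2804

Step 3 — r_{ij} = s_{ij} / (s_i · s_j):
  r[U,U] = 1 (diagonal).
  r[U,V] = 1.4 / (1.9494 · 2.2804) = 1.4 / 4.4452 = 0.3149
  r[V,V] = 1 (diagonal).

R is symmetric with unit diagonal. Assembling:

R = [[1, 0.3149],
 [0.3149, 1]]


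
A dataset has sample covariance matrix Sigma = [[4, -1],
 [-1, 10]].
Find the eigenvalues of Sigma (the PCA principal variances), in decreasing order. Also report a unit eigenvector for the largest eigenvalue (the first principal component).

Step 1 — characteristic polynomial of 2×2 Sigma:
  det(Sigma - λI) = λ² - trace · λ + det = 0.
  trace = 4 + 10 = 14, det = 4·10 - (-1)² = 39.
Step 2 — discriminant:
  Δ = trace² - 4·det = 196 - 156 = 40.
Step 3 — eigenvalues:
  λ = (trace ± √Δ)/2 = (14 ± 6.3246)/2,
  λ_1 = 10.1623,  λ_2 = 3.8377.

Step 4 — unit eigenvector for λ_1: solve (Sigma - λ_1 I)v = 0. First row:
  (4 - 10.1623)·v_x + (-1)·v_y = 0, i.e. (-6.1623)·v_x + (-1)·v_y = 0,
  so v ∝ (b, λ_1 - a) = (-1, 6.1623); multiply by -1 so the first entry is positive: u = (1, -6.1623).
  ||u|| = √((1)² + (-6.1623)²) = √(38.9737) ≈ 6.2429,
  v_1 = u/||u|| ≈ (0.1602, -0.9871) (||v_1|| = 1).

λ_1 = 10.1623,  λ_2 = 3.8377;  v_1 ≈ (0.1602, -0.9871)


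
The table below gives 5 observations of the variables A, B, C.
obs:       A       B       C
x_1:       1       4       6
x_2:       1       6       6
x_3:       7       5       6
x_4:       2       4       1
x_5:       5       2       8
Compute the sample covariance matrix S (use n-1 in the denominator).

Step 1 — column means:
  mean(A) = (1 + 1 + 7 + 2 + 5) / 5 = 16/5 = 3.2
  mean(B) = (4 + 6 + 5 + 4 + 2) / 5 = 21/5 = 4.2
  mean(C) = (6 + 6 + 6 + 1 + 8) / 5 = 27/5 = 5.4

Step 2 — sample covariance S[i,j] = (1/(n-1)) · Σ_k (x_{k,i} - mean_i) · (x_{k,j} - mean_j), with n-1 = 4.
  S[A,A] = ((-2.2)·(-2.2) + (-2.2)·(-2.2) + (3.8)·(3.8) + (-1.2)·(-1.2) + (1.8)·(1.8)) / 4 = 28.8/4 = 7.2
  S[A,B] = ((-2.2)·(-0.2) + (-2.2)·(1.8) + (3.8)·(0.8) + (-1.2)·(-0.2) + (1.8)·(-2.2)) / 4 = -4.2/4 = -1.05
  S[A,C] = ((-2.2)·(0.6) + (-2.2)·(0.6) + (3.8)·(0.6) + (-1.2)·(-4.4) + (1.8)·(2.6)) / 4 = 9.6/4 = 2.4
  S[B,B] = ((-0.2)·(-0.2) + (1.8)·(1.8) + (0.8)·(0.8) + (-0.2)·(-0.2) + (-2.2)·(-2.2)) / 4 = 8.8/4 = 2.2
  S[B,C] = ((-0.2)·(0.6) + (1.8)·(0.6) + (0.8)·(0.6) + (-0.2)·(-4.4) + (-2.2)·(2.6)) / 4 = -3.4/4 = -0.85
  S[C,C] = ((0.6)·(0.6) + (0.6)·(0.6) + (0.6)·(0.6) + (-4.4)·(-4.4) + (2.6)·(2.6)) / 4 = 27.2/4 = 6.8

S is symmetric (S[j,i] = S[i,j]). Assembling:

S = [[7.2, -1.05, 2.4],
 [-1.05, 2.2, -0.85],
 [2.4, -0.85, 6.8]]


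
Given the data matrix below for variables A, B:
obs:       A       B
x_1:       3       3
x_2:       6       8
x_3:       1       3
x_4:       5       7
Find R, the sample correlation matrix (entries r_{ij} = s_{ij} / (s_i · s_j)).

Step 1 — column means:
  mean(A) = (3 + 6 + 1 + 5) / 4 = 15/4 = 3.75
  mean(B) = (3 + 8 + 3 + 7) / 4 = 21/4 = 5.25

Step 2 — sample variances and covariances s[i,j] = (1/(n-1)) · Σ_k (x_{k,i} - mean_i) · (x_{k,j} - mean_j), with n-1 = 3:
  s[A,A] = ((-0.75)·(-0.75) + (2.25)·(2.25) + (-2.75)·(-2.75) + (1.25)·(1.25)) / 3 = 14.75/3 = 4.9167
  s[A,B] = ((-0.75)·(-2.25) + (2.25)·(2.75) + (-2.75)·(-2.25) + (1.25)·(1.75)) / 3 = 16.25/3 = 5.4167
  s[B,B] = ((-2.25)·(-2.25) + (2.75)·(2.75) + (-2.25)·(-2.25) + (1.75)·(1.75)) / 3 = 20.75/3 = 6.9167
  Sample standard deviations s_i = √(s[i,i]):
  s(A) = √(4.9167) = 2.2174
  s(B) = √(6.9167) = 2.63

Step 3 — r_{ij} = s_{ij} / (s_i · s_j):
  r[A,A] = 1 (diagonal).
  r[A,B] = 5.4167 / (2.2174 · 2.63) = 5.4167 / 5.8315 = 0.9289
  r[B,B] = 1 (diagonal).

R is symmetric with unit diagonal. Assembling:

R = [[1, 0.9289],
 [0.9289, 1]]


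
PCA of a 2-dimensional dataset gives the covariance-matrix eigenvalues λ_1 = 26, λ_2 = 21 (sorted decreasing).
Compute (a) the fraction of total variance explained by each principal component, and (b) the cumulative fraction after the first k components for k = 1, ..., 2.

Step 1 — total variance = trace(Sigma) = Σ λ_i = 26 + 21 = 47.

Step 2 — fraction explained by component i = λ_i / Σ λ:
  PC1: 26/47 = 0.5532
  PC2: 21/47 = 0.4468

Step 3 — cumulative fraction after k components = (λ_1 + ... + λ_k) / Σ λ:
  k = 1: 26/47 = 0.5532
  k = 2: (26 + 21)/47 = 47/47 = 1

Summary (fraction, with percent):

explained: PC1 0.5532 (55.32%), PC2 0.4468 (44.68%);  cumulative: 0.5532, 1


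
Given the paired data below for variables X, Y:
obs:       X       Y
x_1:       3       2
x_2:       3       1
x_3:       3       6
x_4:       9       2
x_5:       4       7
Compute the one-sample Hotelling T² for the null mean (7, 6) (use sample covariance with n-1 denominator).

Step 1 — sample mean vector:
  mean(X) = (3 + 3 + 3 + 9 + 4) / 5 = 22/5 = 4.4
  mean(Y) = (2 + 1 + 6 + 2 + 7) / 5 = 18/5 = 3.6
  x̄ = (4.4, 3.6),  deviation x̄ - mu_0 = (4.4, 3.6) - (7, 6) = (-2.6, -2.4).

Step 2 — sample covariance matrix, S[i,j] = (1/(n-1)) · Σ_k (x_{k,i} - mean_i) · (x_{k,j} - mean_j), divisor n-1 = 4:
  S[X,X] = ((-1.4)·(-1.4) + (-1.4)·(-1.4) + (-1.4)·(-1.4) + (4.6)·(4.6) + (-0.4)·(-0.4)) / 4 = 27.2/4 = 6.8
  S[X,Y] = ((-1.4)·(-1.6) + (-1.4)·(-2.6) + (-1.4)·(2.4) + (4.6)·(-1.6) + (-0.4)·(3.4)) / 4 = -6.2/4 = -1.55
  S[Y,Y] = ((-1.6)·(-1.6) + (-2.6)·(-2.6) + (2.4)·(2.4) + (-1.6)·(-1.6) + (3.4)·(3.4)) / 4 = 29.2/4 = 7.3
  S = [[6.8, -1.55],
 [-1.55, 7.3]].

Step 3 — invert S. det(S) = 6.8·7.3 - (-1.55)² = 47.2375.
  S^{-1} = (1/det) · [[d, -b], [-b, a]] = [[0.1545, 0.0328],
 [0.0328, 0.144]].

Step 4 — quadratic form (x̄ - mu_0)^T · S^{-1} · (x̄ - mu_0):
  S^{-1} · (x̄ - mu_0) = (-0.4806, -0.4308),
  (x̄ - mu_0)^T · [...] = (-2.6)·(-0.4806) + (-2.4)·(-0.4308) = 2.2834.

Step 5 — scale by n: T² = 5 · 2.2834 = 11.4168.

T² ≈ 11.4168


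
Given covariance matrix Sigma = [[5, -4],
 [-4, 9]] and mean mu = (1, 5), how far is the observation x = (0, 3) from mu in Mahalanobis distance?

Step 1 — centre the observation: (x - mu) = (-1, -2).

Step 2 — invert Sigma. det(Sigma) = 5·9 - (-4)² = 29.
  Sigma^{-1} = (1/det) · [[d, -b], [-b, a]] = [[0.3103, 0.1379],
 [0.1379, 0.1724]].

Step 3 — form the quadratic (x - mu)^T · Sigma^{-1} · (x - mu):
  Sigma^{-1} · (x - mu) = (-0.5862, -0.4828).
  (x - mu)^T · [Sigma^{-1} · (x - mu)] = (-1)·(-0.5862) + (-2)·(-0.4828) = 1.5517.

Step 4 — take square root: d = √(1.5517) ≈ 1.2457.

d(x, mu) = √(1.5517) ≈ 1.2457


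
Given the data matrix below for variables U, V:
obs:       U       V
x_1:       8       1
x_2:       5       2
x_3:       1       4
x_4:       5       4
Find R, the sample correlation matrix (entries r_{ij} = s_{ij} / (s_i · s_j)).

Step 1 — column means:
  mean(U) = (8 + 5 + 1 + 5) / 4 = 19/4 = 4.75
  mean(V) = (1 + 2 + 4 + 4) / 4 = 11/4 = 2.75

Step 2 — sample variances and covariances s[i,j] = (1/(n-1)) · Σ_k (x_{k,i} - mean_i) · (x_{k,j} - mean_j), with n-1 = 3:
  s[U,U] = ((3.25)·(3.25) + (0.25)·(0.25) + (-3.75)·(-3.75) + (0.25)·(0.25)) / 3 = 24.75/3 = 8.25
  s[U,V] = ((3.25)·(-1.75) + (0.25)·(-0.75) + (-3.75)·(1.25) + (0.25)·(1.25)) / 3 = -10.25/3 = -3.4167
  s[V,V] = ((-1.75)·(-1.75) + (-0.75)·(-0.75) + (1.25)·(1.25) + (1.25)·(1.25)) / 3 = 6.75/3 = 2.25
  Sample standard deviations s_i = √(s[i,i]):
  s(U) = √(8.25) = 2.8723
  s(V) = √(2.25) = 1.5

Step 3 — r_{ij} = s_{ij} / (s_i · s_j):
  r[U,U] = 1 (diagonal).
  r[U,V] = -3.4167 / (2.8723 · 1.5) = -3.4167 / 4.3084 = -0.793
  r[V,V] = 1 (diagonal).

R is symmetric with unit diagonal. Assembling:

R = [[1, -0.793],
 [-0.793, 1]]


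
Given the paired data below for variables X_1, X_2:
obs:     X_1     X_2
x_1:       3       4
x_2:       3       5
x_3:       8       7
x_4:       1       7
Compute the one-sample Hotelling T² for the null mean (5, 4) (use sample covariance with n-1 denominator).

Step 1 — sample mean vector:
  mean(X_1) = (3 + 3 + 8 + 1) / 4 = 15/4 = 3.75
  mean(X_2) = (4 + 5 + 7 + 7) / 4 = 23/4 = 5.75
  x̄ = (3.75, 5.75),  deviation x̄ - mu_0 = (3.75, 5.75) - (5, 4) = (-1.25, 1.75).

Step 2 — sample covariance matrix, S[i,j] = (1/(n-1)) · Σ_k (x_{k,i} - mean_i) · (x_{k,j} - mean_j), divisor n-1 = 3:
  S[X_1,X_1] = ((-0.75)·(-0.75) + (-0.75)·(-0.75) + (4.25)·(4.25) + (-2.75)·(-2.75)) / 3 = 26.75/3 = 8.9167
  S[X_1,X_2] = ((-0.75)·(-1.75) + (-0.75)·(-0.75) + (4.25)·(1.25) + (-2.75)·(1.25)) / 3 = 3.75/3 = 1.25
  S[X_2,X_2] = ((-1.75)·(-1.75) + (-0.75)·(-0.75) + (1.25)·(1.25) + (1.25)·(1.25)) / 3 = 6.75/3 = 2.25
  S = [[8.9167, 1.25],
 [1.25, 2.25]].

Step 3 — invert S. det(S) = 8.9167·2.25 - (1.25)² = 18.5.
  S^{-1} = (1/det) · [[d, -b], [-b, a]] = [[0.1216, -0.0676],
 [-0.0676, 0.482]].

Step 4 — quadratic form (x̄ - mu_0)^T · S^{-1} · (x̄ - mu_0):
  S^{-1} · (x̄ - mu_0) = (-0.2703, 0.9279),
  (x̄ - mu_0)^T · [...] = (-1.25)·(-0.2703) + (1.75)·(0.9279) = 1.9617.

Step 5 — scale by n: T² = 4 · 1.9617 = 7.8468.

T² ≈ 7.8468


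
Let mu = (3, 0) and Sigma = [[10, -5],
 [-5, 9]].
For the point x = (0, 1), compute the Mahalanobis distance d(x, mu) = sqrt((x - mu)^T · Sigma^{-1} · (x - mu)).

Step 1 — centre the observation: (x - mu) = (-3, 1).

Step 2 — invert Sigma. det(Sigma) = 10·9 - (-5)² = 65.
  Sigma^{-1} = (1/det) · [[d, -b], [-b, a]] = [[0.1385, 0.0769],
 [0.0769, 0.1538]].

Step 3 — form the quadratic (x - mu)^T · Sigma^{-1} · (x - mu):
  Sigma^{-1} · (x - mu) = (-0.3385, -0.0769).
  (x - mu)^T · [Sigma^{-1} · (x - mu)] = (-3)·(-0.3385) + (1)·(-0.0769) = 0.9385.

Step 4 — take square root: d = √(0.9385) ≈ 0.9687.

d(x, mu) = √(0.9385) ≈ 0.9687


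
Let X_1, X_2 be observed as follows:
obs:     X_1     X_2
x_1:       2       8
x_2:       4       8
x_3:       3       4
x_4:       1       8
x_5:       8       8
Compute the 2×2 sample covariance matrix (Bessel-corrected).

Step 1 — column means:
  mean(X_1) = (2 + 4 + 3 + 1 + 8) / 5 = 18/5 = 3.6
  mean(X_2) = (8 + 8 + 4 + 8 + 8) / 5 = 36/5 = 7.2

Step 2 — sample covariance S[i,j] = (1/(n-1)) · Σ_k (x_{k,i} - mean_i) · (x_{k,j} - mean_j), with n-1 = 4.
  S[X_1,X_1] = ((-1.6)·(-1.6) + (0.4)·(0.4) + (-0.6)·(-0.6) + (-2.6)·(-2.6) + (4.4)·(4.4)) / 4 = 29.2/4 = 7.3
  S[X_1,X_2] = ((-1.6)·(0.8) + (0.4)·(0.8) + (-0.6)·(-3.2) + (-2.6)·(0.8) + (4.4)·(0.8)) / 4 = 2.4/4 = 0.6
  S[X_2,X_2] = ((0.8)·(0.8) + (0.8)·(0.8) + (-3.2)·(-3.2) + (0.8)·(0.8) + (0.8)·(0.8)) / 4 = 12.8/4 = 3.2

S is symmetric (S[j,i] = S[i,j]). Assembling:

S = [[7.3, 0.6],
 [0.6, 3.2]]


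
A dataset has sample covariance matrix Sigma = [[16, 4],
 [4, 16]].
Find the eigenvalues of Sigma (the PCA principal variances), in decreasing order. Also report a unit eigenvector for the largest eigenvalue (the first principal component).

Step 1 — characteristic polynomial of 2×2 Sigma:
  det(Sigma - λI) = λ² - trace · λ + det = 0.
  trace = 16 + 16 = 32, det = 16·16 - (4)² = 240.
Step 2 — discriminant:
  Δ = trace² - 4·det = 1024 - 960 = 64.
Step 3 — eigenvalues:
  λ = (trace ± √Δ)/2 = (32 ± 8)/2,
  λ_1 = 20,  λ_2 = 12.

Step 4 — unit eigenvector for λ_1: solve (Sigma - λ_1 I)v = 0. First row:
  (16 - 20)·v_x + (4)·v_y = 0, i.e. (-4)·v_x + (4)·v_y = 0,
  so v ∝ (b, λ_1 - a) = (4, 4) = u.
  ||u|| = √((4)² + (4)²) = √(32) ≈ 5.6569,
  v_1 = u/||u|| ≈ (0.7071, 0.7071) (||v_1|| = 1).

λ_1 = 20,  λ_2 = 12;  v_1 ≈ (0.7071, 0.7071)


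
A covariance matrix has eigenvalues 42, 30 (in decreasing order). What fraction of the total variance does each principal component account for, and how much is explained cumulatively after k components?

Step 1 — total variance = trace(Sigma) = Σ λ_i = 42 + 30 = 72.

Step 2 — fraction explained by component i = λ_i / Σ λ:
  PC1: 42/72 = 0.5833
  PC2: 30/72 = 0.4167

Step 3 — cumulative fraction after k components = (λ_1 + ... + λ_k) / Σ λ:
  k = 1: 42/72 = 0.5833
  k = 2: (42 + 30)/72 = 72/72 = 1

Summary (fraction, with percent):

explained: PC1 0.5833 (58.33%), PC2 0.4167 (41.67%);  cumulative: 0.5833, 1


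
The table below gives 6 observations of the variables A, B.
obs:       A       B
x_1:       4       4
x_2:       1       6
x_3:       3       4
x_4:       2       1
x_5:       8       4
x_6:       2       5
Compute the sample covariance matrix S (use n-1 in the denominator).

Step 1 — column means:
  mean(A) = (4 + 1 + 3 + 2 + 8 + 2) / 6 = 20/6 = 3.3333
  mean(B) = (4 + 6 + 4 + 1 + 4 + 5) / 6 = 24/6 = 4

Step 2 — sample covariance S[i,j] = (1/(n-1)) · Σ_k (x_{k,i} - mean_i) · (x_{k,j} - mean_j), with n-1 = 5.
  S[A,A] = ((0.6667)·(0.6667) + (-2.3333)·(-2.3333) + (-0.3333)·(-0.3333) + (-1.3333)·(-1.3333) + (4.6667)·(4.6667) + (-1.3333)·(-1.3333)) / 5 = 31.3333/5 = 6.2667
  S[A,B] = ((0.6667)·(0) + (-2.3333)·(2) + (-0.3333)·(0) + (-1.3333)·(-3) + (4.6667)·(0) + (-1.3333)·(1)) / 5 = -2/5 = -0.4
  S[B,B] = ((0)·(0) + (2)·(2) + (0)·(0) + (-3)·(-3) + (0)·(0) + (1)·(1)) / 5 = 14/5 = 2.8

S is symmetric (S[j,i] = S[i,j]). Assembling:

S = [[6.2667, -0.4],
 [-0.4, 2.8]]
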